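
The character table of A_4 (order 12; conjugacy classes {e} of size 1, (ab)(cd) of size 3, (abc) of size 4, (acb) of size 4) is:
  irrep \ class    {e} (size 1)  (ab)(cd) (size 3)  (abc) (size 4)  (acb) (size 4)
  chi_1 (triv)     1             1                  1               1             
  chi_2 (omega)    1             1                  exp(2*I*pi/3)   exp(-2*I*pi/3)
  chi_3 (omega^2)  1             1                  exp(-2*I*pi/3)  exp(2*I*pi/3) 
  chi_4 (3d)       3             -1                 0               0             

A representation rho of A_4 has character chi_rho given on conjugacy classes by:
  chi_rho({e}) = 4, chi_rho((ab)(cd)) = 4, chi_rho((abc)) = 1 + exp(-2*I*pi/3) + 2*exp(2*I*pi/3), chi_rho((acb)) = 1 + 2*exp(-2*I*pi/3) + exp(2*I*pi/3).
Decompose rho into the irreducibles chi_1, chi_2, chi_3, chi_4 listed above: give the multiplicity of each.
Multiplicities: chi_1: 1, chi_2: 2, chi_3: 1, chi_4: 0.

Justification: Use <chi_rho, chi> = (1/|G|) sum_C |C| * chi_rho(C) * conj(chi(C)) with |G| = 12 for each irreducible chi in the table:
  <chi_rho, chi_1> = (1/12)[1*(4)*conj(1) + 3*(4)*conj(1) + 4*(1 + exp(-2*I*pi/3) + 2*exp(2*I*pi/3))*conj(1) + 4*(1 + 2*exp(-2*I*pi/3) + exp(2*I*pi/3))*conj(1)]
      = (1/12)[(4) + (12) + (4 + 4*exp(-2*I*pi/3) + 8*exp(2*I*pi/3)) + (4 + 8*exp(-2*I*pi/3) + 4*exp(2*I*pi/3))] = 12/12 = 1
  <chi_rho, chi_2> = (1/12)[1*(4)*conj(1) + 3*(4)*conj(1) + 4*(1 + exp(-2*I*pi/3) + 2*exp(2*I*pi/3))*conj(exp(2*I*pi/3)) + 4*(1 + 2*exp(-2*I*pi/3) + exp(2*I*pi/3))*conj(exp(-2*I*pi/3))]
      = (1/12)[(4) + (12) + (4) + (4)] = 24/12 = 2
  <chi_rho, chi_3> = (1/12)[1*(4)*conj(1) + 3*(4)*conj(1) + 4*(1 + exp(-2*I*pi/3) + 2*exp(2*I*pi/3))*conj(exp(-2*I*pi/3)) + 4*(1 + 2*exp(-2*I*pi/3) + exp(2*I*pi/3))*conj(exp(2*I*pi/3))]
      = (1/12)[(4) + (12) + (4 + 8*exp(-2*I*pi/3) + 4*exp(2*I*pi/3)) + (4 + 4*exp(-2*I*pi/3) + 8*exp(2*I*pi/3))] = 12/12 = 1
  <chi_rho, chi_4> = (1/12)[1*(4)*conj(3) + 3*(4)*conj(-1) + 4*(1 + exp(-2*I*pi/3) + 2*exp(2*I*pi/3))*conj(0) + 4*(1 + 2*exp(-2*I*pi/3) + exp(2*I*pi/3))*conj(0)]
      = (1/12)[(12) + (-12) + (0) + (0)] = 0/12 = 0
(Exp terms are combined using exp(i*s)*conj(exp(i*t)) = exp(i*(s-t)), and sums of them are collapsed using the identity that for every m > 1 the m distinct m-th roots of unity sum to 0, e.g. 1 + exp(2*I*pi/3) + exp(-2*I*pi/3) = 0.)
Dimension check: dim(rho) = sum (mult * dim) = 1*1 + 2*1 + 1*1 + 0*3 = 4 = chi_rho(e) = 4.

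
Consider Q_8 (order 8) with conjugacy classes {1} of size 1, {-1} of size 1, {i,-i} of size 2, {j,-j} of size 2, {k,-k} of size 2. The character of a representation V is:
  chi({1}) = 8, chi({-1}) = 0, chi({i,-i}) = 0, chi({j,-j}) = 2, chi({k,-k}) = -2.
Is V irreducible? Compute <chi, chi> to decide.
Not irreducible (reducible): <chi, chi> = 10 > 1.

Details: <chi, chi> = (1/|G|) sum_C |C| * |chi(C)|^2 = (1/8)[1*|8|^2 + 1*|0|^2 + 2*|0|^2 + 2*|2|^2 + 2*|-2|^2]
  = (1/8)[(64) + (0) + (0) + (8) + (8)] = 80/8 = 10.
A character is irreducible iff <chi, chi> = 1, so this representation is reducible.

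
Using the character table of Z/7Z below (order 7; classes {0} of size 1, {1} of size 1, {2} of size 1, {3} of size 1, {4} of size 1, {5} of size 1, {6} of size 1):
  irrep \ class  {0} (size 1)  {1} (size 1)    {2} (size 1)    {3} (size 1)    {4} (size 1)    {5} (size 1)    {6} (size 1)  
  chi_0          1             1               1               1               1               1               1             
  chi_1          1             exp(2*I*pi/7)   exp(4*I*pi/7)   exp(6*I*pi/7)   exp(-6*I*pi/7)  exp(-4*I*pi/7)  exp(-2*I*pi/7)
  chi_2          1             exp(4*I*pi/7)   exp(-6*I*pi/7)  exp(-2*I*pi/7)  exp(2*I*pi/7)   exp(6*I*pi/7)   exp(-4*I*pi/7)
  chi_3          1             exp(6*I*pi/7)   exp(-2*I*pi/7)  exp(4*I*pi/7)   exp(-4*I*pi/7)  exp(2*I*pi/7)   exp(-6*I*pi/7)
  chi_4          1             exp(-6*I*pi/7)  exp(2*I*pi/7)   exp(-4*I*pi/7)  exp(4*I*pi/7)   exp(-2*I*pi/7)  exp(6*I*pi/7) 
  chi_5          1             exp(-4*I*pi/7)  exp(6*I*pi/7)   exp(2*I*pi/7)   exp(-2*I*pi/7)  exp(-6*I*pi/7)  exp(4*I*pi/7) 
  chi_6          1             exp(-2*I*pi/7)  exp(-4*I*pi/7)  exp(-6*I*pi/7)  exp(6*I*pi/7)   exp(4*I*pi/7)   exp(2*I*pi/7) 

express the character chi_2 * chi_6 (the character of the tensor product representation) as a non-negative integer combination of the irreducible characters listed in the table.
chi_2 tensor chi_6 = chi_1 (all other irreducibles have multiplicity 0).

Solution. The character of a tensor product is the pointwise product (chi_2 * chi_6)(C) = chi_2(C) * chi_6(C):
  {0}: (1)*(1), {1}: (exp(4*I*pi/7))*(exp(-2*I*pi/7)), {2}: (exp(-6*I*pi/7))*(exp(-4*I*pi/7)), {3}: (exp(-2*I*pi/7))*(exp(-6*I*pi/7)), {4}: (exp(2*I*pi/7))*(exp(6*I*pi/7)), {5}: (exp(6*I*pi/7))*(exp(4*I*pi/7)), {6}: (exp(-4*I*pi/7))*(exp(2*I*pi/7))
so (chi_2 * chi_6) takes values
  {0} -> 1, {1} -> exp(2*I*pi/7), {2} -> exp(4*I*pi/7), {3} -> exp(6*I*pi/7), {4} -> exp(-6*I*pi/7), {5} -> exp(-4*I*pi/7), {6} -> exp(-2*I*pi/7).
Now take the inner product of this character with each irreducible chi from the table, <chi_2*chi_6, chi> = (1/7) sum_C |C| (chi_2*chi_6)(C) conj(chi(C)):
  <chi_2*chi_6, chi_0> = (1/7)[1*(1)*conj(1) + 1*(exp(2*I*pi/7))*conj(1) + 1*(exp(4*I*pi/7))*conj(1) + 1*(exp(6*I*pi/7))*conj(1) + 1*(exp(-6*I*pi/7))*conj(1) + 1*(exp(-4*I*pi/7))*conj(1) + 1*(exp(-2*I*pi/7))*conj(1)]
      = (1/7)[(1) + (exp(2*I*pi/7)) + (exp(4*I*pi/7)) + (exp(6*I*pi/7)) + (exp(-6*I*pi/7)) + (exp(-4*I*pi/7)) + (exp(-2*I*pi/7))] = 0/7 = 0
  <chi_2*chi_6, chi_1> = (1/7)[1*(1)*conj(1) + 1*(exp(2*I*pi/7))*conj(exp(2*I*pi/7)) + 1*(exp(4*I*pi/7))*conj(exp(4*I*pi/7)) + 1*(exp(6*I*pi/7))*conj(exp(6*I*pi/7)) + 1*(exp(-6*I*pi/7))*conj(exp(-6*I*pi/7)) + 1*(exp(-4*I*pi/7))*conj(exp(-4*I*pi/7)) + 1*(exp(-2*I*pi/7))*conj(exp(-2*I*pi/7))]
      = (1/7)[(1) + (1) + (1) + (1) + (1) + (1) + (1)] = 7/7 = 1
  <chi_2*chi_6, chi_2> = (1/7)[1*(1)*conj(1) + 1*(exp(2*I*pi/7))*conj(exp(4*I*pi/7)) + 1*(exp(4*I*pi/7))*conj(exp(-6*I*pi/7)) + 1*(exp(6*I*pi/7))*conj(exp(-2*I*pi/7)) + 1*(exp(-6*I*pi/7))*conj(exp(2*I*pi/7)) + 1*(exp(-4*I*pi/7))*conj(exp(6*I*pi/7)) + 1*(exp(-2*I*pi/7))*conj(exp(-4*I*pi/7))]
      = (1/7)[(1) + (exp(-2*I*pi/7)) + (exp(-4*I*pi/7)) + (exp(-6*I*pi/7)) + (exp(6*I*pi/7)) + (exp(4*I*pi/7)) + (exp(2*I*pi/7))] = 0/7 = 0
  <chi_2*chi_6, chi_3> = (1/7)[1*(1)*conj(1) + 1*(exp(2*I*pi/7))*conj(exp(6*I*pi/7)) + 1*(exp(4*I*pi/7))*conj(exp(-2*I*pi/7)) + 1*(exp(6*I*pi/7))*conj(exp(4*I*pi/7)) + 1*(exp(-6*I*pi/7))*conj(exp(-4*I*pi/7)) + 1*(exp(-4*I*pi/7))*conj(exp(2*I*pi/7)) + 1*(exp(-2*I*pi/7))*conj(exp(-6*I*pi/7))]
      = (1/7)[(1) + (exp(-4*I*pi/7)) + (exp(6*I*pi/7)) + (exp(2*I*pi/7)) + (exp(-2*I*pi/7)) + (exp(-6*I*pi/7)) + (exp(4*I*pi/7))] = 0/7 = 0
  <chi_2*chi_6, chi_4> = (1/7)[1*(1)*conj(1) + 1*(exp(2*I*pi/7))*conj(exp(-6*I*pi/7)) + 1*(exp(4*I*pi/7))*conj(exp(2*I*pi/7)) + 1*(exp(6*I*pi/7))*conj(exp(-4*I*pi/7)) + 1*(exp(-6*I*pi/7))*conj(exp(4*I*pi/7)) + 1*(exp(-4*I*pi/7))*conj(exp(-2*I*pi/7)) + 1*(exp(-2*I*pi/7))*conj(exp(6*I*pi/7))]
      = (1/7)[(1) + (exp(-6*I*pi/7)) + (exp(2*I*pi/7)) + (exp(-4*I*pi/7)) + (exp(4*I*pi/7)) + (exp(-2*I*pi/7)) + (exp(6*I*pi/7))] = 0/7 = 0
  <chi_2*chi_6, chi_5> = (1/7)[1*(1)*conj(1) + 1*(exp(2*I*pi/7))*conj(exp(-4*I*pi/7)) + 1*(exp(4*I*pi/7))*conj(exp(6*I*pi/7)) + 1*(exp(6*I*pi/7))*conj(exp(2*I*pi/7)) + 1*(exp(-6*I*pi/7))*conj(exp(-2*I*pi/7)) + 1*(exp(-4*I*pi/7))*conj(exp(-6*I*pi/7)) + 1*(exp(-2*I*pi/7))*conj(exp(4*I*pi/7))]
      = (1/7)[(1) + (exp(6*I*pi/7)) + (exp(-2*I*pi/7)) + (exp(4*I*pi/7)) + (exp(-4*I*pi/7)) + (exp(2*I*pi/7)) + (exp(-6*I*pi/7))] = 0/7 = 0
  <chi_2*chi_6, chi_6> = (1/7)[1*(1)*conj(1) + 1*(exp(2*I*pi/7))*conj(exp(-2*I*pi/7)) + 1*(exp(4*I*pi/7))*conj(exp(-4*I*pi/7)) + 1*(exp(6*I*pi/7))*conj(exp(-6*I*pi/7)) + 1*(exp(-6*I*pi/7))*conj(exp(6*I*pi/7)) + 1*(exp(-4*I*pi/7))*conj(exp(4*I*pi/7)) + 1*(exp(-2*I*pi/7))*conj(exp(2*I*pi/7))]
      = (1/7)[(1) + (exp(4*I*pi/7)) + (exp(-6*I*pi/7)) + (exp(-2*I*pi/7)) + (exp(2*I*pi/7)) + (exp(6*I*pi/7)) + (exp(-4*I*pi/7))] = 0/7 = 0
(Exp terms are combined using exp(i*s)*conj(exp(i*t)) = exp(i*(s-t)), and sums of them are collapsed using the identity that for every m > 1 the m distinct m-th roots of unity sum to 0, e.g. 1 + exp(2*I*pi/3) + exp(-2*I*pi/3) = 0.)
Hence the multiplicities are chi_1: 1. Dimension check: dim(chi_2)*dim(chi_6) = 1*1 = 1 and sum (mult * dim) = 1*1 = 1.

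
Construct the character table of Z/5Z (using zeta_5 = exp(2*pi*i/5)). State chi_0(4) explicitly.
Character table of Z/5Z (irreps indexed chi_0,...,chi_4 with chi_k(m) = zeta_5^(k*m), zeta_5 = exp(2*pi*i/5)):
  irrep \ class  {0} (size 1)  {1} (size 1)    {2} (size 1)    {3} (size 1)    {4} (size 1)  
  chi_0          1             1               1               1               1             
  chi_1          1             exp(2*I*pi/5)   exp(4*I*pi/5)   exp(-4*I*pi/5)  exp(-2*I*pi/5)
  chi_2          1             exp(4*I*pi/5)   exp(-2*I*pi/5)  exp(2*I*pi/5)   exp(-4*I*pi/5)
  chi_3          1             exp(-4*I*pi/5)  exp(2*I*pi/5)   exp(-2*I*pi/5)  exp(4*I*pi/5) 
  chi_4          1             exp(-2*I*pi/5)  exp(-4*I*pi/5)  exp(4*I*pi/5)   exp(2*I*pi/5) 

Spot check: chi_0(4) = zeta_5^(0*4) = zeta_5^0 = 1.

Proof sketch: Z/5Z is abelian, so all 5 irreducible complex representations are 1-dimensional. They are given by chi_k(m) = zeta_5^(k*m) for k = 0,...,4. Row orthogonality: sum_m chi_k(m) conj(chi_l(m)) = 5 * [k = l].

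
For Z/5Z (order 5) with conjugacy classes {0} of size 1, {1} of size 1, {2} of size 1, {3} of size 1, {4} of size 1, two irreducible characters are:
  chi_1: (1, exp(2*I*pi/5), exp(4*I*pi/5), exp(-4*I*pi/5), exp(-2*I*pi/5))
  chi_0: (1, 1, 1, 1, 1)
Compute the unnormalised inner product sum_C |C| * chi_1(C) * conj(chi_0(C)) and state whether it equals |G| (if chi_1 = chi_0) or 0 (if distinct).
Sum = 0; so <chi_1, chi_0> = 0 (distinct irreducibles are orthogonal).

Justification: Compute term by term over conjugacy classes (|C| * chi_1(C) * conj(chi_0(C))):
  1*(1)*conj(1) + 1*(exp(2*I*pi/5))*conj(1) + 1*(exp(4*I*pi/5))*conj(1) + 1*(exp(-4*I*pi/5))*conj(1) + 1*(exp(-2*I*pi/5))*conj(1)
  = (1) + (exp(2*I*pi/5)) + (exp(4*I*pi/5)) + (exp(-4*I*pi/5)) + (exp(-2*I*pi/5))
  = 0.
(Exp terms are combined using exp(i*s)*conj(exp(i*t)) = exp(i*(s-t)), and sums of them are collapsed using the identity that for every m > 1 the m distinct m-th roots of unity sum to 0, e.g. 1 + exp(2*I*pi/3) + exp(-2*I*pi/3) = 0.)
Dividing by |G| = 5 gives 0/5 = 0, matching the row-orthogonality relation <chi_1, chi_0> = [chi_1 = chi_0].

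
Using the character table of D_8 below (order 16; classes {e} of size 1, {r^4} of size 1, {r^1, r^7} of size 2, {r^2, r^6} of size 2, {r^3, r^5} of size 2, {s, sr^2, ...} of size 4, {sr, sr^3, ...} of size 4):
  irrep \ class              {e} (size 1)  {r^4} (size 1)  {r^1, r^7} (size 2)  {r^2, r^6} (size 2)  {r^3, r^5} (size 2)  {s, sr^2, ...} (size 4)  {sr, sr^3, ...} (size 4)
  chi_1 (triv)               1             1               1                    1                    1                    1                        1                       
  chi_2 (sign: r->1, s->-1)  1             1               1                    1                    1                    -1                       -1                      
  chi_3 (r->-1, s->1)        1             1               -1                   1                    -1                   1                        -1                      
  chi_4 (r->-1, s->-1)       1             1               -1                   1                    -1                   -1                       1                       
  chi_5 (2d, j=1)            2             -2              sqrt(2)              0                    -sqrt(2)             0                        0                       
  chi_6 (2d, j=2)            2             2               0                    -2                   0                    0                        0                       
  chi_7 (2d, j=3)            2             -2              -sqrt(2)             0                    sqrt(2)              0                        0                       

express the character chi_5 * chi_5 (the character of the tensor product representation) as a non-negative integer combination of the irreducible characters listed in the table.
chi_5 tensor chi_5 = chi_1 + chi_2 + chi_6 (all other irreducibles have multiplicity 0).

Reasoning: The character of a tensor product is the pointwise product (chi_5 * chi_5)(C) = chi_5(C) * chi_5(C):
  {e}: (2)*(2), {r^4}: (-2)*(-2), {r^1, r^7}: (sqrt(2))*(sqrt(2)), {r^2, r^6}: (0)*(0), {r^3, r^5}: (-sqrt(2))*(-sqrt(2)), {s, sr^2, ...}: (0)*(0), {sr, sr^3, ...}: (0)*(0)
so (chi_5 * chi_5) takes values
  {e} -> 4, {r^4} -> 4, {r^1, r^7} -> 2, {r^2, r^6} -> 0, {r^3, r^5} -> 2, {s, sr^2, ...} -> 0, {sr, sr^3, ...} -> 0.
Now take the inner product of this character with each irreducible chi from the table, <chi_5*chi_5, chi> = (1/16) sum_C |C| (chi_5*chi_5)(C) conj(chi(C)):
  <chi_5*chi_5, chi_1> = (1/16)[1*(4)*conj(1) + 1*(4)*conj(1) + 2*(2)*conj(1) + 2*(0)*conj(1) + 2*(2)*conj(1) + 4*(0)*conj(1) + 4*(0)*conj(1)]
      = (1/16)[(4) + (4) + (4) + (0) + (4) + (0) + (0)] = 16/16 = 1
  <chi_5*chi_5, chi_2> = (1/16)[1*(4)*conj(1) + 1*(4)*conj(1) + 2*(2)*conj(1) + 2*(0)*conj(1) + 2*(2)*conj(1) + 4*(0)*conj(-1) + 4*(0)*conj(-1)]
      = (1/16)[(4) + (4) + (4) + (0) + (4) + (0) + (0)] = 16/16 = 1
  <chi_5*chi_5, chi_3> = (1/16)[1*(4)*conj(1) + 1*(4)*conj(1) + 2*(2)*conj(-1) + 2*(0)*conj(1) + 2*(2)*conj(-1) + 4*(0)*conj(1) + 4*(0)*conj(-1)]
      = (1/16)[(4) + (4) + (-4) + (0) + (-4) + (0) + (0)] = 0/16 = 0
  <chi_5*chi_5, chi_4> = (1/16)[1*(4)*conj(1) + 1*(4)*conj(1) + 2*(2)*conj(-1) + 2*(0)*conj(1) + 2*(2)*conj(-1) + 4*(0)*conj(-1) + 4*(0)*conj(1)]
      = (1/16)[(4) + (4) + (-4) + (0) + (-4) + (0) + (0)] = 0/16 = 0
  <chi_5*chi_5, chi_5> = (1/16)[1*(4)*conj(2) + 1*(4)*conj(-2) + 2*(2)*conj(sqrt(2)) + 2*(0)*conj(0) + 2*(2)*conj(-sqrt(2)) + 4*(0)*conj(0) + 4*(0)*conj(0)]
      = (1/16)[(8) + (-8) + (4*sqrt(2)) + (0) + (-4*sqrt(2)) + (0) + (0)] = 0/16 = 0
  <chi_5*chi_5, chi_6> = (1/16)[1*(4)*conj(2) + 1*(4)*conj(2) + 2*(2)*conj(0) + 2*(0)*conj(-2) + 2*(2)*conj(0) + 4*(0)*conj(0) + 4*(0)*conj(0)]
      = (1/16)[(8) + (8) + (0) + (0) + (0) + (0) + (0)] = 16/16 = 1
  <chi_5*chi_5, chi_7> = (1/16)[1*(4)*conj(2) + 1*(4)*conj(-2) + 2*(2)*conj(-sqrt(2)) + 2*(0)*conj(0) + 2*(2)*conj(sqrt(2)) + 4*(0)*conj(0) + 4*(0)*conj(0)]
      = (1/16)[(8) + (-8) + (-4*sqrt(2)) + (0) + (4*sqrt(2)) + (0) + (0)] = 0/16 = 0
Hence the multiplicities are chi_1: 1, chi_2: 1, chi_6: 1. Dimension check: dim(chi_5)*dim(chi_5) = 2*2 = 4 and sum (mult * dim) = 1*1 + 1*1 + 1*2 = 4.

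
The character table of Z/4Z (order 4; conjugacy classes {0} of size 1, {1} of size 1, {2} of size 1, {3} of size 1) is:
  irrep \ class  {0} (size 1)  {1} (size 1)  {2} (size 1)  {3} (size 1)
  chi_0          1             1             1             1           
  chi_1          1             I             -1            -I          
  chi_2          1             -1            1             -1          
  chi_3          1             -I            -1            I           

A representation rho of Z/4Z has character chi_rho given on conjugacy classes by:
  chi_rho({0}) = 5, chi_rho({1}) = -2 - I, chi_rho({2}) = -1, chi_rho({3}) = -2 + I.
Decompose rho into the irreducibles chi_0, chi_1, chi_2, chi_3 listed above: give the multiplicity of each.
Multiplicities: chi_0: 0, chi_1: 1, chi_2: 2, chi_3: 2.

Derivation: Use <chi_rho, chi> = (1/|G|) sum_C |C| * chi_rho(C) * conj(chi(C)) with |G| = 4 for each irreducible chi in the table:
  <chi_rho, chi_0> = (1/4)[1*(5)*conj(1) + 1*(-2 - I)*conj(1) + 1*(-1)*conj(1) + 1*(-2 + I)*conj(1)]
      = (1/4)[(5) + (-2 - I) + (-1) + (-2 + I)] = 0/4 = 0
  <chi_rho, chi_1> = (1/4)[1*(5)*conj(1) + 1*(-2 - I)*conj(I) + 1*(-1)*conj(-1) + 1*(-2 + I)*conj(-I)]
      = (1/4)[(5) + (-1 + 2*I) + (1) + (-1 - 2*I)] = 4/4 = 1
  <chi_rho, chi_2> = (1/4)[1*(5)*conj(1) + 1*(-2 - I)*conj(-1) + 1*(-1)*conj(1) + 1*(-2 + I)*conj(-1)]
      = (1/4)[(5) + (2 + I) + (-1) + (2 - I)] = 8/4 = 2
  <chi_rho, chi_3> = (1/4)[1*(5)*conj(1) + 1*(-2 - I)*conj(-I) + 1*(-1)*conj(-1) + 1*(-2 + I)*conj(I)]
      = (1/4)[(5) + (1 - 2*I) + (1) + (1 + 2*I)] = 8/4 = 2
(Exp terms are combined using exp(i*s)*conj(exp(i*t)) = exp(i*(s-t)), and sums of them are collapsed using the identity that for every m > 1 the m distinct m-th roots of unity sum to 0, e.g. 1 + exp(2*I*pi/3) + exp(-2*I*pi/3) = 0.)
Dimension check: dim(rho) = sum (mult * dim) = 0*1 + 1*1 + 2*1 + 2*1 = 5 = chi_rho(e) = 5.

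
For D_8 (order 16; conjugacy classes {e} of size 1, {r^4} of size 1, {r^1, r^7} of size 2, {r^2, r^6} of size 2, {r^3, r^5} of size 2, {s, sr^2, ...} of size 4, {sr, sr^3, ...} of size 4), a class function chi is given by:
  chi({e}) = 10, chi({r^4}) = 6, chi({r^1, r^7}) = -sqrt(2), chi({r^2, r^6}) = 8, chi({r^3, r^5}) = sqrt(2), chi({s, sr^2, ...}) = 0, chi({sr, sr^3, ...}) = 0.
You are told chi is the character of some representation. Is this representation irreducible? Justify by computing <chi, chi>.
Not irreducible (reducible): <chi, chi> = 17 > 1.

Proof sketch: <chi, chi> = (1/|G|) sum_C |C| * |chi(C)|^2 = (1/16)[1*|10|^2 + 1*|6|^2 + 2*|-sqrt(2)|^2 + 2*|8|^2 + 2*|sqrt(2)|^2 + 4*|0|^2 + 4*|0|^2]
  = (1/16)[(100) + (36) + (4) + (128) + (4) + (0) + (0)] = 272/16 = 17.
A character is irreducible iff <chi, chi> = 1, so this representation is reducible.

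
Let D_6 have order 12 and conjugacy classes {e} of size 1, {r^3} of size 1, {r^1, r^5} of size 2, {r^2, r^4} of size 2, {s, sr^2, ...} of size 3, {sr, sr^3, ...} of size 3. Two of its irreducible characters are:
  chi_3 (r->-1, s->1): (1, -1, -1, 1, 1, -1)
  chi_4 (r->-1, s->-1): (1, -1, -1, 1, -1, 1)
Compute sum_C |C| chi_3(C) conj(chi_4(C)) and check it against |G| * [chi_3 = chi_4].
Sum = 0; so <chi_3, chi_4> = 0 (distinct irreducibles are orthogonal).

Proof sketch: Compute term by term over conjugacy classes (|C| * chi_3(C) * conj(chi_4(C))):
  1*(1)*conj(1) + 1*(-1)*conj(-1) + 2*(-1)*conj(-1) + 2*(1)*conj(1) + 3*(1)*conj(-1) + 3*(-1)*conj(1)
  = (1) + (1) + (2) + (2) + (-3) + (-3)
  = 0.
Dividing by |G| = 12 gives 0/12 = 0, matching the row-orthogonality relation <chi_3, chi_4> = [chi_3 = chi_4].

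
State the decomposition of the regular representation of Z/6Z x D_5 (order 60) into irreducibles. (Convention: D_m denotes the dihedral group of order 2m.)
Each irreducible V_i of dimension d_i appears with multiplicity d_i, i.e. rho_reg = (direct sum over all irreducibles V_i) d_i V_i. The irreducible dimensions for Z/6Z x D_5 are 1, 1, 1, 1, 1, 1, 1, 1, 1, 1, 1, 1, 2, 2, 2, 2, 2, 2, 2, 2, 2, 2, 2, 2: 12 irreducibles of dimension 1, each with multiplicity 1; 12 irreducibles of dimension 2, each with multiplicity 2. Total dimension 12*1*1 + 12*2*2 = 60 = |G|.

Why: General theorem: in the regular representation of a finite group G, each irreducible appears with multiplicity equal to its dimension. Check: dim(rho_reg) = sum d_i^2 = 1 + 1 + 1 + 1 + 1 + 1 + 1 + 1 + 1 + 1 + 1 + 1 + 4 + 4 + 4 + 4 + 4 + 4 + 4 + 4 + 4 + 4 + 4 + 4 = 60 = |G|.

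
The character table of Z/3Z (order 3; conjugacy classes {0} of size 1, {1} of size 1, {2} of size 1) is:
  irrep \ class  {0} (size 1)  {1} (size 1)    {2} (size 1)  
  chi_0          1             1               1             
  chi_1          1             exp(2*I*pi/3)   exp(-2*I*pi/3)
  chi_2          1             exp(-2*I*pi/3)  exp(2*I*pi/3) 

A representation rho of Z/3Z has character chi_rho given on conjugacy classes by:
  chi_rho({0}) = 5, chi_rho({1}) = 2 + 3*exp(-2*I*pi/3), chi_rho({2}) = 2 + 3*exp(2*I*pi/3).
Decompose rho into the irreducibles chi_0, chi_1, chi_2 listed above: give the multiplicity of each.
Multiplicities: chi_0: 2, chi_1: 0, chi_2: 3.

Working: Use <chi_rho, chi> = (1/|G|) sum_C |C| * chi_rho(C) * conj(chi(C)) with |G| = 3 for each irreducible chi in the table:
  <chi_rho, chi_0> = (1/3)[1*(5)*conj(1) + 1*(2 + 3*exp(-2*I*pi/3))*conj(1) + 1*(2 + 3*exp(2*I*pi/3))*conj(1)]
      = (1/3)[(5) + (2 + 3*exp(-2*I*pi/3)) + (2 + 3*exp(2*I*pi/3))] = 6/3 = 2
  <chi_rho, chi_1> = (1/3)[1*(5)*conj(1) + 1*(2 + 3*exp(-2*I*pi/3))*conj(exp(2*I*pi/3)) + 1*(2 + 3*exp(2*I*pi/3))*conj(exp(-2*I*pi/3))]
      = (1/3)[(5) + (2*exp(-2*I*pi/3) + 3*exp(2*I*pi/3)) + (3*exp(-2*I*pi/3) + 2*exp(2*I*pi/3))] = 0/3 = 0
  <chi_rho, chi_2> = (1/3)[1*(5)*conj(1) + 1*(2 + 3*exp(-2*I*pi/3))*conj(exp(-2*I*pi/3)) + 1*(2 + 3*exp(2*I*pi/3))*conj(exp(2*I*pi/3))]
      = (1/3)[(5) + (3 + 2*exp(2*I*pi/3)) + (3 + 2*exp(-2*I*pi/3))] = 9/3 = 3
(Exp terms are combined using exp(i*s)*conj(exp(i*t)) = exp(i*(s-t)), and sums of them are collapsed using the identity that for every m > 1 the m distinct m-th roots of unity sum to 0, e.g. 1 + exp(2*I*pi/3) + exp(-2*I*pi/3) = 0.)
Dimension check: dim(rho) = sum (mult * dim) = 2*1 + 0*1 + 3*1 = 5 = chi_rho(e) = 5.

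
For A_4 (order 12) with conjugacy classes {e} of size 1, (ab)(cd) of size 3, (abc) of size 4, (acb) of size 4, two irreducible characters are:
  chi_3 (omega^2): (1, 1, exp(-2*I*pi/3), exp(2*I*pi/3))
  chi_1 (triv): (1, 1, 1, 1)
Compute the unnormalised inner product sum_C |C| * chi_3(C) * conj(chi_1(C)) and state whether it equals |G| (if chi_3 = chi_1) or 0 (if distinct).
Sum = 0; so <chi_3, chi_1> = 0 (distinct irreducibles are orthogonal).

Details: Compute term by term over conjugacy classes (|C| * chi_3(C) * conj(chi_1(C))):
  1*(1)*conj(1) + 3*(1)*conj(1) + 4*(exp(-2*I*pi/3))*conj(1) + 4*(exp(2*I*pi/3))*conj(1)
  = (1) + (3) + (4*exp(-2*I*pi/3)) + (4*exp(2*I*pi/3))
  = 0.
(Exp terms are combined using exp(i*s)*conj(exp(i*t)) = exp(i*(s-t)), and sums of them are collapsed using the identity that for every m > 1 the m distinct m-th roots of unity sum to 0, e.g. 1 + exp(2*I*pi/3) + exp(-2*I*pi/3) = 0.)
Dividing by |G| = 12 gives 0/12 = 0, matching the row-orthogonality relation <chi_3, chi_1> = [chi_3 = chi_1].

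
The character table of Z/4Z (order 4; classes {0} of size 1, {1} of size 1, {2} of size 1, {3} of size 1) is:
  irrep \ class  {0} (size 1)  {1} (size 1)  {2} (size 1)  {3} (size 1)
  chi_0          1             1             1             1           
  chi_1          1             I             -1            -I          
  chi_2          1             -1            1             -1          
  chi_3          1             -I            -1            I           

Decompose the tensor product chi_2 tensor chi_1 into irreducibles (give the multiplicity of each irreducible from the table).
chi_2 tensor chi_1 = chi_3 (all other irreducibles have multiplicity 0).

Reasoning: The character of a tensor product is the pointwise product (chi_2 * chi_1)(C) = chi_2(C) * chi_1(C):
  {0}: (1)*(1), {1}: (-1)*(I), {2}: (1)*(-1), {3}: (-1)*(-I)
so (chi_2 * chi_1) takes values
  {0} -> 1, {1} -> -I, {2} -> -1, {3} -> I.
Now take the inner product of this character with each irreducible chi from the table, <chi_2*chi_1, chi> = (1/4) sum_C |C| (chi_2*chi_1)(C) conj(chi(C)):
  <chi_2*chi_1, chi_0> = (1/4)[1*(1)*conj(1) + 1*(-I)*conj(1) + 1*(-1)*conj(1) + 1*(I)*conj(1)]
      = (1/4)[(1) + (-I) + (-1) + (I)] = 0/4 = 0
  <chi_2*chi_1, chi_1> = (1/4)[1*(1)*conj(1) + 1*(-I)*conj(I) + 1*(-1)*conj(-1) + 1*(I)*conj(-I)]
      = (1/4)[(1) + (-1) + (1) + (-1)] = 0/4 = 0
  <chi_2*chi_1, chi_2> = (1/4)[1*(1)*conj(1) + 1*(-I)*conj(-1) + 1*(-1)*conj(1) + 1*(I)*conj(-1)]
      = (1/4)[(1) + (I) + (-1) + (-I)] = 0/4 = 0
  <chi_2*chi_1, chi_3> = (1/4)[1*(1)*conj(1) + 1*(-I)*conj(-I) + 1*(-1)*conj(-1) + 1*(I)*conj(I)]
      = (1/4)[(1) + (1) + (1) + (1)] = 4/4 = 1
(Exp terms are combined using exp(i*s)*conj(exp(i*t)) = exp(i*(s-t)), and sums of them are collapsed using the identity that for every m > 1 the m distinct m-th roots of unity sum to 0, e.g. 1 + exp(2*I*pi/3) + exp(-2*I*pi/3) = 0.)
Hence the multiplicities are chi_3: 1. Dimension check: dim(chi_2)*dim(chi_1) = 1*1 = 1 and sum (mult * dim) = 1*1 = 1.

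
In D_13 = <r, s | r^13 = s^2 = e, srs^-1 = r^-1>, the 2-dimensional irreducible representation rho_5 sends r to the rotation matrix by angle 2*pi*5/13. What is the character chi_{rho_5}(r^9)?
chi_{rho_5}(r^9) = 2*cos(2*pi*5*9/13) = -2*cos(pi/13)

Proof sketch: rho_5(r^9) is rotation by angle 2*pi*5*9/13, whose trace is 2*cos(2*pi*5*9/13) = -2*cos(pi/13).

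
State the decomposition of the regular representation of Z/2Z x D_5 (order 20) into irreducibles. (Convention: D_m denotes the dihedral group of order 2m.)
Each irreducible V_i of dimension d_i appears with multiplicity d_i, i.e. rho_reg = (direct sum over all irreducibles V_i) d_i V_i. The irreducible dimensions for Z/2Z x D_5 are 1, 1, 1, 1, 2, 2, 2, 2: 4 irreducibles of dimension 1, each with multiplicity 1; 4 irreducibles of dimension 2, each with multiplicity 2. Total dimension 4*1*1 + 4*2*2 = 20 = |G|.

Explanation: General theorem: in the regular representation of a finite group G, each irreducible appears with multiplicity equal to its dimension. Check: dim(rho_reg) = sum d_i^2 = 1 + 1 + 1 + 1 + 4 + 4 + 4 + 4 = 20 = |G|.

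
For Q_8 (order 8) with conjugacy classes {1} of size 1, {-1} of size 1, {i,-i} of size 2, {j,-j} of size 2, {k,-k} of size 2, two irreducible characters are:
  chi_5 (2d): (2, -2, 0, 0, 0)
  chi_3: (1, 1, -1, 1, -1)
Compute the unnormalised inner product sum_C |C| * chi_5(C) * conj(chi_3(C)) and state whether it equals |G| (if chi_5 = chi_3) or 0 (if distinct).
Sum = 0; so <chi_5, chi_3> = 0 (distinct irreducibles are orthogonal).

Argument: Compute term by term over conjugacy classes (|C| * chi_5(C) * conj(chi_3(C))):
  1*(2)*conj(1) + 1*(-2)*conj(1) + 2*(0)*conj(-1) + 2*(0)*conj(1) + 2*(0)*conj(-1)
  = (2) + (-2) + (0) + (0) + (0)
  = 0.
Dividing by |G| = 8 gives 0/8 = 0, matching the row-orthogonality relation <chi_5, chi_3> = [chi_5 = chi_3].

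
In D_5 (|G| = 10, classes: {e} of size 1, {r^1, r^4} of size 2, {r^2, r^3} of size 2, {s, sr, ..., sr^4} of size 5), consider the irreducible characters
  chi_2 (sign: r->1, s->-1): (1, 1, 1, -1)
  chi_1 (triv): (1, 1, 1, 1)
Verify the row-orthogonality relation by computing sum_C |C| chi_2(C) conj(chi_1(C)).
Sum = 0; so <chi_2, chi_1> = 0 (distinct irreducibles are orthogonal).

Proof sketch: Compute term by term over conjugacy classes (|C| * chi_2(C) * conj(chi_1(C))):
  1*(1)*conj(1) + 2*(1)*conj(1) + 2*(1)*conj(1) + 5*(-1)*conj(1)
  = (1) + (2) + (2) + (-5)
  = 0.
Dividing by |G| = 10 gives 0/10 = 0, matching the row-orthogonality relation <chi_2, chi_1> = [chi_2 = chi_1].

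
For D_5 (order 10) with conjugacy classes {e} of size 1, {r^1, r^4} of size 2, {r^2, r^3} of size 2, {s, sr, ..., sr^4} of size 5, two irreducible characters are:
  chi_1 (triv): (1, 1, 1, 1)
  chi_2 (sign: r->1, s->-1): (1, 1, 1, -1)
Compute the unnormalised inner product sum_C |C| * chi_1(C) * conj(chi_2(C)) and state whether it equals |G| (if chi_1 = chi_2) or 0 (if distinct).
Sum = 0; so <chi_1, chi_2> = 0 (distinct irreducibles are orthogonal).

Details: Compute term by term over conjugacy classes (|C| * chi_1(C) * conj(chi_2(C))):
  1*(1)*conj(1) + 2*(1)*conj(1) + 2*(1)*conj(1) + 5*(1)*conj(-1)
  = (1) + (2) + (2) + (-5)
  = 0.
Dividing by |G| = 10 gives 0/10 = 0, matching the row-orthogonality relation <chi_1, chi_2> = [chi_1 = chi_2].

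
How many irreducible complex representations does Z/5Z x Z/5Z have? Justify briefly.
25

Solution. The number of irreducible complex representations of a finite group equals its number of conjugacy classes. Z/5Z x Z/5Z is abelian of order 25, so every element is its own conjugacy class: 25 classes, so Z/5Z x Z/5Z (order 25) has exactly 25 irreducible complex representations.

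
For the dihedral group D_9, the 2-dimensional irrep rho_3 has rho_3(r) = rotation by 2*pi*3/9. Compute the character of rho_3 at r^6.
chi_{rho_3}(r^6) = 2*cos(2*pi*3*6/9) = 2

Reasoning: rho_3(r^6) is rotation by angle 2*pi*3*6/9, whose trace is 2*cos(2*pi*3*6/9) = 2.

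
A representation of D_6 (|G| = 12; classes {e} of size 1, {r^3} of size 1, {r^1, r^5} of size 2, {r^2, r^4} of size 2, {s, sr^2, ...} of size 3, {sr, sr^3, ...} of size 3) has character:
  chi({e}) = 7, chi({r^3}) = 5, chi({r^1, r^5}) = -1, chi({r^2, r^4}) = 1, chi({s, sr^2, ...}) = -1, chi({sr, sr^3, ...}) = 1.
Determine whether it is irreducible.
Not irreducible (reducible): <chi, chi> = 7 > 1.

Derivation: <chi, chi> = (1/|G|) sum_C |C| * |chi(C)|^2 = (1/12)[1*|7|^2 + 1*|5|^2 + 2*|-1|^2 + 2*|1|^2 + 3*|-1|^2 + 3*|1|^2]
  = (1/12)[(49) + (25) + (2) + (2) + (3) + (3)] = 84/12 = 7.
A character is irreducible iff <chi, chi> = 1, so this representation is reducible.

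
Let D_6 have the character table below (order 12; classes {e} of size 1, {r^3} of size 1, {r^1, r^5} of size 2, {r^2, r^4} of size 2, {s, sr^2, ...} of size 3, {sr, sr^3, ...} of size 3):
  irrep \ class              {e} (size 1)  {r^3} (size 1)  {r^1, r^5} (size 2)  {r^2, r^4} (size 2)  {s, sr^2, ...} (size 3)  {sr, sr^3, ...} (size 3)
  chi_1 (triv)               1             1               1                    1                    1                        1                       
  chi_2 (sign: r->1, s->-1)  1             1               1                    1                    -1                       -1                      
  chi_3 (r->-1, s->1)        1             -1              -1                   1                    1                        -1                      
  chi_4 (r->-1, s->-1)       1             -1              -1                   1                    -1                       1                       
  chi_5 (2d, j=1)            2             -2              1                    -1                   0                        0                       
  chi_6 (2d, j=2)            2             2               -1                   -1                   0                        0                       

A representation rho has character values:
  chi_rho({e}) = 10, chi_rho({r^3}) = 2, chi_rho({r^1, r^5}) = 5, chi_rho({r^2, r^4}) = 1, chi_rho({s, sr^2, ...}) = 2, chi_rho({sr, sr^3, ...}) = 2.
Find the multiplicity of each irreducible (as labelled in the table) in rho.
Multiplicities: chi_1: 3, chi_2: 1, chi_3: 0, chi_4: 0, chi_5: 2, chi_6: 1.

Proof sketch: Use <chi_rho, chi> = (1/|G|) sum_C |C| * chi_rho(C) * conj(chi(C)) with |G| = 12 for each irreducible chi in the table:
  <chi_rho, chi_1> = (1/12)[1*(10)*conj(1) + 1*(2)*conj(1) + 2*(5)*conj(1) + 2*(1)*conj(1) + 3*(2)*conj(1) + 3*(2)*conj(1)]
      = (1/12)[(10) + (2) + (10) + (2) + (6) + (6)] = 36/12 = 3
  <chi_rho, chi_2> = (1/12)[1*(10)*conj(1) + 1*(2)*conj(1) + 2*(5)*conj(1) + 2*(1)*conj(1) + 3*(2)*conj(-1) + 3*(2)*conj(-1)]
      = (1/12)[(10) + (2) + (10) + (2) + (-6) + (-6)] = 12/12 = 1
  <chi_rho, chi_3> = (1/12)[1*(10)*conj(1) + 1*(2)*conj(-1) + 2*(5)*conj(-1) + 2*(1)*conj(1) + 3*(2)*conj(1) + 3*(2)*conj(-1)]
      = (1/12)[(10) + (-2) + (-10) + (2) + (6) + (-6)] = 0/12 = 0
  <chi_rho, chi_4> = (1/12)[1*(10)*conj(1) + 1*(2)*conj(-1) + 2*(5)*conj(-1) + 2*(1)*conj(1) + 3*(2)*conj(-1) + 3*(2)*conj(1)]
      = (1/12)[(10) + (-2) + (-10) + (2) + (-6) + (6)] = 0/12 = 0
  <chi_rho, chi_5> = (1/12)[1*(10)*conj(2) + 1*(2)*conj(-2) + 2*(5)*conj(1) + 2*(1)*conj(-1) + 3*(2)*conj(0) + 3*(2)*conj(0)]
      = (1/12)[(20) + (-4) + (10) + (-2) + (0) + (0)] = 24/12 = 2
  <chi_rho, chi_6> = (1/12)[1*(10)*conj(2) + 1*(2)*conj(2) + 2*(5)*conj(-1) + 2*(1)*conj(-1) + 3*(2)*conj(0) + 3*(2)*conj(0)]
      = (1/12)[(20) + (4) + (-10) + (-2) + (0) + (0)] = 12/12 = 1
Dimension check: dim(rho) = sum (mult * dim) = 3*1 + 1*1 + 0*1 + 0*1 + 2*2 + 1*2 = 10 = chi_rho(e) = 10.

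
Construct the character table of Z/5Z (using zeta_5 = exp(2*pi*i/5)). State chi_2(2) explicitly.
Character table of Z/5Z (irreps indexed chi_0,...,chi_4 with chi_k(m) = zeta_5^(k*m), zeta_5 = exp(2*pi*i/5)):
  irrep \ class  {0} (size 1)  {1} (size 1)    {2} (size 1)    {3} (size 1)    {4} (size 1)  
  chi_0          1             1               1               1               1             
  chi_1          1             exp(2*I*pi/5)   exp(4*I*pi/5)   exp(-4*I*pi/5)  exp(-2*I*pi/5)
  chi_2          1             exp(4*I*pi/5)   exp(-2*I*pi/5)  exp(2*I*pi/5)   exp(-4*I*pi/5)
  chi_3          1             exp(-4*I*pi/5)  exp(2*I*pi/5)   exp(-2*I*pi/5)  exp(4*I*pi/5) 
  chi_4          1             exp(-2*I*pi/5)  exp(-4*I*pi/5)  exp(4*I*pi/5)   exp(2*I*pi/5) 

Spot check: chi_2(2) = zeta_5^(2*2) = zeta_5^4 = exp(-2*I*pi/5).

Reasoning: Z/5Z is abelian, so all 5 irreducible complex representations are 1-dimensional. They are given by chi_k(m) = zeta_5^(k*m) for k = 0,...,4. Row orthogonality: sum_m chi_k(m) conj(chi_l(m)) = 5 * [k = l].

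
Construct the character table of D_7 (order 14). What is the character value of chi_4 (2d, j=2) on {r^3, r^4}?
Conjugacy classes: {e} of size 1, {r^1, r^6} of size 2, {r^2, r^5} of size 2, {r^3, r^4} of size 2, {s, sr, ..., sr^6} of size 7.
Character table:
  irrep \ class              {e} (size 1)  {r^1, r^6} (size 2)  {r^2, r^5} (size 2)  {r^3, r^4} (size 2)  {s, sr, ..., sr^6} (size 7)
  chi_1 (triv)               1             1                    1                    1                    1                          
  chi_2 (sign: r->1, s->-1)  1             1                    1                    1                    -1                         
  chi_3 (2d, j=1)            2             2*cos(2*pi/7)        -2*cos(3*pi/7)       -2*cos(pi/7)         0                          
  chi_4 (2d, j=2)            2             -2*cos(3*pi/7)       -2*cos(pi/7)         2*cos(2*pi/7)        0                          
  chi_5 (2d, j=3)            2             -2*cos(pi/7)         2*cos(2*pi/7)        -2*cos(3*pi/7)       0                          

Spot check: chi_4 (2d, j=2) on {r^3, r^4} = 2*cos(2*pi/7).

Why: D_7 has order 2*7 = 14 with 5 conjugacy classes, hence 5 irreducibles. Sum of squared dims 1 + 1 + 4 + 4 + 4 = 14 = |G|. Linear characters come from the abelianisation; the 2-dimensional irreps have character r^k -> 2*cos(2*pi*j*k/7), reflections -> 0.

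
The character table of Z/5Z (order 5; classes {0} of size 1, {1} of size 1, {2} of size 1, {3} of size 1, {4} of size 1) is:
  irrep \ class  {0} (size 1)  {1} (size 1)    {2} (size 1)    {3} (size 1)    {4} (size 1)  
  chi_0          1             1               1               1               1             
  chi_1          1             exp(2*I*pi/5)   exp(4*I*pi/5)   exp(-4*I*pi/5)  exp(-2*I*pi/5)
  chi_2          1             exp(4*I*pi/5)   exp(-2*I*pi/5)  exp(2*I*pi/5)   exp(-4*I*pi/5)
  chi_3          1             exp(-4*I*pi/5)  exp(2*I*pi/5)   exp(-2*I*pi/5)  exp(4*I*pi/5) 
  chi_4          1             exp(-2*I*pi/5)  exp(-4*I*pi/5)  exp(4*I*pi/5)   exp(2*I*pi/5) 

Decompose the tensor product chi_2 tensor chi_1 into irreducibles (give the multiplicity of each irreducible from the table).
chi_2 tensor chi_1 = chi_3 (all other irreducibles have multiplicity 0).

The character of a tensor product is the pointwise product (chi_2 * chi_1)(C) = chi_2(C) * chi_1(C):
  {0}: (1)*(1), {1}: (exp(4*I*pi/5))*(exp(2*I*pi/5)), {2}: (exp(-2*I*pi/5))*(exp(4*I*pi/5)), {3}: (exp(2*I*pi/5))*(exp(-4*I*pi/5)), {4}: (exp(-4*I*pi/5))*(exp(-2*I*pi/5))
so (chi_2 * chi_1) takes values
  {0} -> 1, {1} -> exp(-4*I*pi/5), {2} -> exp(2*I*pi/5), {3} -> exp(-2*I*pi/5), {4} -> exp(4*I*pi/5).
Now take the inner product of this character with each irreducible chi from the table, <chi_2*chi_1, chi> = (1/5) sum_C |C| (chi_2*chi_1)(C) conj(chi(C)):
  <chi_2*chi_1, chi_0> = (1/5)[1*(1)*conj(1) + 1*(exp(-4*I*pi/5))*conj(1) + 1*(exp(2*I*pi/5))*conj(1) + 1*(exp(-2*I*pi/5))*conj(1) + 1*(exp(4*I*pi/5))*conj(1)]
      = (1/5)[(1) + (exp(-4*I*pi/5)) + (exp(2*I*pi/5)) + (exp(-2*I*pi/5)) + (exp(4*I*pi/5))] = 0/5 = 0
  <chi_2*chi_1, chi_1> = (1/5)[1*(1)*conj(1) + 1*(exp(-4*I*pi/5))*conj(exp(2*I*pi/5)) + 1*(exp(2*I*pi/5))*conj(exp(4*I*pi/5)) + 1*(exp(-2*I*pi/5))*conj(exp(-4*I*pi/5)) + 1*(exp(4*I*pi/5))*conj(exp(-2*I*pi/5))]
      = (1/5)[(1) + (exp(4*I*pi/5)) + (exp(-2*I*pi/5)) + (exp(2*I*pi/5)) + (exp(-4*I*pi/5))] = 0/5 = 0
  <chi_2*chi_1, chi_2> = (1/5)[1*(1)*conj(1) + 1*(exp(-4*I*pi/5))*conj(exp(4*I*pi/5)) + 1*(exp(2*I*pi/5))*conj(exp(-2*I*pi/5)) + 1*(exp(-2*I*pi/5))*conj(exp(2*I*pi/5)) + 1*(exp(4*I*pi/5))*conj(exp(-4*I*pi/5))]
      = (1/5)[(1) + (exp(2*I*pi/5)) + (exp(4*I*pi/5)) + (exp(-4*I*pi/5)) + (exp(-2*I*pi/5))] = 0/5 = 0
  <chi_2*chi_1, chi_3> = (1/5)[1*(1)*conj(1) + 1*(exp(-4*I*pi/5))*conj(exp(-4*I*pi/5)) + 1*(exp(2*I*pi/5))*conj(exp(2*I*pi/5)) + 1*(exp(-2*I*pi/5))*conj(exp(-2*I*pi/5)) + 1*(exp(4*I*pi/5))*conj(exp(4*I*pi/5))]
      = (1/5)[(1) + (1) + (1) + (1) + (1)] = 5/5 = 1
  <chi_2*chi_1, chi_4> = (1/5)[1*(1)*conj(1) + 1*(exp(-4*I*pi/5))*conj(exp(-2*I*pi/5)) + 1*(exp(2*I*pi/5))*conj(exp(-4*I*pi/5)) + 1*(exp(-2*I*pi/5))*conj(exp(4*I*pi/5)) + 1*(exp(4*I*pi/5))*conj(exp(2*I*pi/5))]
      = (1/5)[(1) + (exp(-2*I*pi/5)) + (exp(-4*I*pi/5)) + (exp(4*I*pi/5)) + (exp(2*I*pi/5))] = 0/5 = 0
(Exp terms are combined using exp(i*s)*conj(exp(i*t)) = exp(i*(s-t)), and sums of them are collapsed using the identity that for every m > 1 the m distinct m-th roots of unity sum to 0, e.g. 1 + exp(2*I*pi/3) + exp(-2*I*pi/3) = 0.)
Hence the multiplicities are chi_3: 1. Dimension check: dim(chi_2)*dim(chi_1) = 1*1 = 1 and sum (mult * dim) = 1*1 = 1.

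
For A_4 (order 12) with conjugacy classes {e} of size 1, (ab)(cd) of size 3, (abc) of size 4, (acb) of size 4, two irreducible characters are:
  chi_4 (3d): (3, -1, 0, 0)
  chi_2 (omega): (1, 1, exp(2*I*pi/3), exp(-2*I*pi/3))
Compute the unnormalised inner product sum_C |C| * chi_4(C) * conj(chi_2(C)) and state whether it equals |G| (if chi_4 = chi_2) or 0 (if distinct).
Sum = 0; so <chi_4, chi_2> = 0 (distinct irreducibles are orthogonal).

Why: Compute term by term over conjugacy classes (|C| * chi_4(C) * conj(chi_2(C))):
  1*(3)*conj(1) + 3*(-1)*conj(1) + 4*(0)*conj(exp(2*I*pi/3)) + 4*(0)*conj(exp(-2*I*pi/3))
  = (3) + (-3) + (0) + (0)
  = 0.
(Exp terms are combined using exp(i*s)*conj(exp(i*t)) = exp(i*(s-t)), and sums of them are collapsed using the identity that for every m > 1 the m distinct m-th roots of unity sum to 0, e.g. 1 + exp(2*I*pi/3) + exp(-2*I*pi/3) = 0.)
Dividing by |G| = 12 gives 0/12 = 0, matching the row-orthogonality relation <chi_4, chi_2> = [chi_4 = chi_2].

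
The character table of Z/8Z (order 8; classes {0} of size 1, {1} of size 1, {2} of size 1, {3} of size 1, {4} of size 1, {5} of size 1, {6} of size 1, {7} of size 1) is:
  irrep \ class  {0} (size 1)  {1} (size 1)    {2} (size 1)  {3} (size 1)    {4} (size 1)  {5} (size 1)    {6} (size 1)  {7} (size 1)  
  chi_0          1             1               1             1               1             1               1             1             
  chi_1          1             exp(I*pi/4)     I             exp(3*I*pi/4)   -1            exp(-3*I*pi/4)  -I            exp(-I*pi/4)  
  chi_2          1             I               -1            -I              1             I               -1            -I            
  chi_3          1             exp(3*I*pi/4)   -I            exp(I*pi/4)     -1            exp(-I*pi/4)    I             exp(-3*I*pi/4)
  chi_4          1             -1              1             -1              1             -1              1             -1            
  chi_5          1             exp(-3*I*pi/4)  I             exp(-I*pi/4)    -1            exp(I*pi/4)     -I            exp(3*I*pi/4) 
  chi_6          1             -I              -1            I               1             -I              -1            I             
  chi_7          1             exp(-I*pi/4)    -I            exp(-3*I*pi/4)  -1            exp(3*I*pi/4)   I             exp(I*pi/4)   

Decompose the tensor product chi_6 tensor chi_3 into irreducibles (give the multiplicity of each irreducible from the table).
chi_6 tensor chi_3 = chi_1 (all other irreducibles have multiplicity 0).

Reasoning: The character of a tensor product is the pointwise product (chi_6 * chi_3)(C) = chi_6(C) * chi_3(C):
  {0}: (1)*(1), {1}: (-I)*(exp(3*I*pi/4)), {2}: (-1)*(-I), {3}: (I)*(exp(I*pi/4)), {4}: (1)*(-1), {5}: (-I)*(exp(-I*pi/4)), {6}: (-1)*(I), {7}: (I)*(exp(-3*I*pi/4))
so (chi_6 * chi_3) takes values
  {0} -> 1, {1} -> -exp(-3*I*pi/4), {2} -> I, {3} -> exp(3*I*pi/4), {4} -> -1, {5} -> -exp(I*pi/4), {6} -> -I, {7} -> exp(-I*pi/4).
Now take the inner product of this character with each irreducible chi from the table, <chi_6*chi_3, chi> = (1/8) sum_C |C| (chi_6*chi_3)(C) conj(chi(C)):
  <chi_6*chi_3, chi_0> = (1/8)[1*(1)*conj(1) + 1*(-exp(-3*I*pi/4))*conj(1) + 1*(I)*conj(1) + 1*(exp(3*I*pi/4))*conj(1) + 1*(-1)*conj(1) + 1*(-exp(I*pi/4))*conj(1) + 1*(-I)*conj(1) + 1*(exp(-I*pi/4))*conj(1)]
      = (1/8)[(1) + (-exp(-3*I*pi/4)) + (I) + (exp(3*I*pi/4)) + (-1) + (-exp(I*pi/4)) + (-I) + (exp(-I*pi/4))] = 0/8 = 0
  <chi_6*chi_3, chi_1> = (1/8)[1*(1)*conj(1) + 1*(-exp(-3*I*pi/4))*conj(exp(I*pi/4)) + 1*(I)*conj(I) + 1*(exp(3*I*pi/4))*conj(exp(3*I*pi/4)) + 1*(-1)*conj(-1) + 1*(-exp(I*pi/4))*conj(exp(-3*I*pi/4)) + 1*(-I)*conj(-I) + 1*(exp(-I*pi/4))*conj(exp(-I*pi/4))]
      = (1/8)[(1) + (1) + (1) + (1) + (1) + (1) + (1) + (1)] = 8/8 = 1
  <chi_6*chi_3, chi_2> = (1/8)[1*(1)*conj(1) + 1*(-exp(-3*I*pi/4))*conj(I) + 1*(I)*conj(-1) + 1*(exp(3*I*pi/4))*conj(-I) + 1*(-1)*conj(1) + 1*(-exp(I*pi/4))*conj(I) + 1*(-I)*conj(-1) + 1*(exp(-I*pi/4))*conj(-I)]
      = (1/8)[(1) + (exp(-I*pi/4)) + (-I) + (exp(-3*I*pi/4)) + (-1) + (exp(3*I*pi/4)) + (I) + (exp(I*pi/4))] = 0/8 = 0
  <chi_6*chi_3, chi_3> = (1/8)[1*(1)*conj(1) + 1*(-exp(-3*I*pi/4))*conj(exp(3*I*pi/4)) + 1*(I)*conj(-I) + 1*(exp(3*I*pi/4))*conj(exp(I*pi/4)) + 1*(-1)*conj(-1) + 1*(-exp(I*pi/4))*conj(exp(-I*pi/4)) + 1*(-I)*conj(I) + 1*(exp(-I*pi/4))*conj(exp(-3*I*pi/4))]
      = (1/8)[(1) + (-I) + (-1) + (I) + (1) + (-I) + (-1) + (I)] = 0/8 = 0
  <chi_6*chi_3, chi_4> = (1/8)[1*(1)*conj(1) + 1*(-exp(-3*I*pi/4))*conj(-1) + 1*(I)*conj(1) + 1*(exp(3*I*pi/4))*conj(-1) + 1*(-1)*conj(1) + 1*(-exp(I*pi/4))*conj(-1) + 1*(-I)*conj(1) + 1*(exp(-I*pi/4))*conj(-1)]
      = (1/8)[(1) + (exp(-3*I*pi/4)) + (I) + (-exp(3*I*pi/4)) + (-1) + (exp(I*pi/4)) + (-I) + (-exp(-I*pi/4))] = 0/8 = 0
  <chi_6*chi_3, chi_5> = (1/8)[1*(1)*conj(1) + 1*(-exp(-3*I*pi/4))*conj(exp(-3*I*pi/4)) + 1*(I)*conj(I) + 1*(exp(3*I*pi/4))*conj(exp(-I*pi/4)) + 1*(-1)*conj(-1) + 1*(-exp(I*pi/4))*conj(exp(I*pi/4)) + 1*(-I)*conj(-I) + 1*(exp(-I*pi/4))*conj(exp(3*I*pi/4))]
      = (1/8)[(1) + (-1) + (1) + (-1) + (1) + (-1) + (1) + (-1)] = 0/8 = 0
  <chi_6*chi_3, chi_6> = (1/8)[1*(1)*conj(1) + 1*(-exp(-3*I*pi/4))*conj(-I) + 1*(I)*conj(-1) + 1*(exp(3*I*pi/4))*conj(I) + 1*(-1)*conj(1) + 1*(-exp(I*pi/4))*conj(-I) + 1*(-I)*conj(-1) + 1*(exp(-I*pi/4))*conj(I)]
      = (1/8)[(1) + (-exp(-I*pi/4)) + (-I) + (-exp(-3*I*pi/4)) + (-1) + (-exp(3*I*pi/4)) + (I) + (-exp(I*pi/4))] = 0/8 = 0
  <chi_6*chi_3, chi_7> = (1/8)[1*(1)*conj(1) + 1*(-exp(-3*I*pi/4))*conj(exp(-I*pi/4)) + 1*(I)*conj(-I) + 1*(exp(3*I*pi/4))*conj(exp(-3*I*pi/4)) + 1*(-1)*conj(-1) + 1*(-exp(I*pi/4))*conj(exp(3*I*pi/4)) + 1*(-I)*conj(I) + 1*(exp(-I*pi/4))*conj(exp(I*pi/4))]
      = (1/8)[(1) + (I) + (-1) + (-I) + (1) + (I) + (-1) + (-I)] = 0/8 = 0
(Exp terms are combined using exp(i*s)*conj(exp(i*t)) = exp(i*(s-t)), and sums of them are collapsed using the identity that for every m > 1 the m distinct m-th roots of unity sum to 0, e.g. 1 + exp(2*I*pi/3) + exp(-2*I*pi/3) = 0.)
Hence the multiplicities are chi_1: 1. Dimension check: dim(chi_6)*dim(chi_3) = 1*1 = 1 and sum (mult * dim) = 1*1 = 1.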